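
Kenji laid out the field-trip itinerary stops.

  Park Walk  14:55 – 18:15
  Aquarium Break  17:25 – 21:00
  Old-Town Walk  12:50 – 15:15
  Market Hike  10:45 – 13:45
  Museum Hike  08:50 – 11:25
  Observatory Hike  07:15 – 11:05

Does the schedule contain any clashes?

Check each pair: they overlap iff neither finishes before the other starts.
Sorted by start: Observatory Hike, Museum Hike, Market Hike, Old-Town Walk, Park Walk, Aquarium Break.
Museum Hike starts before Observatory Hike ends → Observatory Hike and Museum Hike overlap.
That's a conflict, so the schedule is not conflict-free.

Yes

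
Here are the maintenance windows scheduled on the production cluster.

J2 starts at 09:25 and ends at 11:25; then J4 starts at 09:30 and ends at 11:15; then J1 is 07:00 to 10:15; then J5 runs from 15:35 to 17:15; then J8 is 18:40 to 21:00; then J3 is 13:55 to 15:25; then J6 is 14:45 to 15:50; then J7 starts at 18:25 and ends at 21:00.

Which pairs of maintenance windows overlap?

Sorted by start: J1, J2, J4, J3, J6, J5, J7, J8.
J2 starts before J1 ends → J1 and J2 overlap.
J4 starts before J1 ends → J1 and J4 overlap.
J3 starts after J1 ends; J1 is clear from here.
J4 starts before J2 ends → J2 and J4 overlap.
J3 starts after J2 ends; J2 is clear from here.
J3 starts after J4 ends; J4 is clear from here.
J6 starts before J3 ends → J3 and J6 overlap.
J5 starts after J3 ends; J3 is clear from here.
J5 starts before J6 ends → J6 and J5 overlap.
J7 starts after J6 ends; J6 is clear from here.
J7 starts after J5 ends; J5 is clear from here.
J8 starts before J7 ends → J7 and J8 overlap.

J1 & J2, J1 & J4, J2 & J4, J3 & J6, J5 & J6, J7 & J8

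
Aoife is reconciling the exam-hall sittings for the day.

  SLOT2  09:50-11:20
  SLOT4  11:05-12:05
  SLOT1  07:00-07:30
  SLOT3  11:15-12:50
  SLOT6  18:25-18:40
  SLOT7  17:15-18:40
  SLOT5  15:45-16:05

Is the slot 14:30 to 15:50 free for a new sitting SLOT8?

SLOT1: ends 07:30 at or before SLOT8 starts 14:30 → clear.
SLOT2: ends 11:20 at or before SLOT8 starts 14:30 → clear.
SLOT4: ends 12:05 at or before SLOT8 starts 14:30 → clear.
SLOT3: ends 12:50 at or before SLOT8 starts 14:30 → clear.
SLOT5: starts 15:45 before SLOT8 ends 15:50, and ends 16:05 after SLOT8 starts 14:30 → overlap.
SLOT7: starts 17:15 at or after SLOT8 ends 15:50 → clear.
SLOT6: starts 18:25 at or after SLOT8 ends 15:50 → clear.
SLOT8 overlaps SLOT5.

No — it overlaps SLOT5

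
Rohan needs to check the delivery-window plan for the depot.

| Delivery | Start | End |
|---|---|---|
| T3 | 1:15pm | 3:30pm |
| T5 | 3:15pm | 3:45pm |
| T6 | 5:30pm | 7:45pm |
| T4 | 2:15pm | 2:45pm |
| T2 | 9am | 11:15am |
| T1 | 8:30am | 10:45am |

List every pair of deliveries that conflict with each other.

T1 & T2, T3 & T4, T3 & T5

Two intervals overlap when each starts before the other ends.
Sorted by start: T1, T2, T3, T4, T5, T6.
T2 starts before T1 ends → T1 and T2 overlap.
T3 starts after T1 ends, so nothing later overlaps T1 either.
T3 starts after T2 ends, so nothing later overlaps T2 either.
T4 starts before T3 ends → T3 and T4 overlap.
T5 starts before T3 ends → T3 and T5 overlap.
T6 starts after T3 ends.
T5 starts after T4 ends, so nothing later overlaps T4 either.
T6 starts after T5 ends.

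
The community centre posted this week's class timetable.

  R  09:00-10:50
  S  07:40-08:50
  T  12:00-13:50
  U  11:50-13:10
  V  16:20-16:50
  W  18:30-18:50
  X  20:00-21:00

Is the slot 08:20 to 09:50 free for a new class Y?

No — it overlaps R, S

S: starts 07:40 before Y ends 09:50, and ends 08:50 after Y starts 08:20 → overlap.
R: starts 09:00 before Y ends 09:50, and ends 10:50 after Y starts 08:20 → overlap.
U: starts 11:50 at or after Y ends 09:50 → clear.
T: starts 12:00 at or after Y ends 09:50 → clear.
V: starts 16:20 at or after Y ends 09:50 → clear.
W: starts 18:30 at or after Y ends 09:50 → clear.
X: starts 20:00 at or after Y ends 09:50 → clear.
Y overlaps R, S.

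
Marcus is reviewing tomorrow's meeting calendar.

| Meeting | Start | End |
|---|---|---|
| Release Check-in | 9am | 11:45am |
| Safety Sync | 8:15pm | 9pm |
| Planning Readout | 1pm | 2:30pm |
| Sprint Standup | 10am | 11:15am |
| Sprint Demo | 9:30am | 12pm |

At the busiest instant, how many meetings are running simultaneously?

3

Walk through starts and ends in time order (an end at T is processed before a start at T):
9am start Release Check-in → 1
9:30am start Sprint Demo → 2
10am start Sprint Standup → 3
11:15am end Sprint Standup → 2
11:45am end Release Check-in → 1
12pm end Sprint Demo → 0
1pm start Planning Readout → 1
2:30pm end Planning Readout → 0
8:15pm start Safety Sync → 1
9pm end Safety Sync → 0
Peak is 3, at 10am (Release Check-in, Sprint Demo, Sprint Standup).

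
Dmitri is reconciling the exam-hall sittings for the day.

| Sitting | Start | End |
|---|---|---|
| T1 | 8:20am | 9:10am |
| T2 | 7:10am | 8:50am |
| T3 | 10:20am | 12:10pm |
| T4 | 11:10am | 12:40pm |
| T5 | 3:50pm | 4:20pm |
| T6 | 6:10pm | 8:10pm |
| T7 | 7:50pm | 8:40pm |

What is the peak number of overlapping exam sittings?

Sweep the timeline, counting +1 at each start and −1 at each end (ends before starts at a tie):
7:10am start T2 → 1
8:20am start T1 → 2
8:50am end T2 → 1
9:10am end T1 → 0
10:20am start T3 → 1
11:10am start T4 → 2
12:10pm end T3 → 1
12:40pm end T4 → 0
3:50pm start T5 → 1
4:20pm end T5 → 0
6:10pm start T6 → 1
7:50pm start T7 → 2
8:10pm end T6 → 1
8:40pm end T7 → 0
Peak is 2, at 8:20am (T1, T2).

2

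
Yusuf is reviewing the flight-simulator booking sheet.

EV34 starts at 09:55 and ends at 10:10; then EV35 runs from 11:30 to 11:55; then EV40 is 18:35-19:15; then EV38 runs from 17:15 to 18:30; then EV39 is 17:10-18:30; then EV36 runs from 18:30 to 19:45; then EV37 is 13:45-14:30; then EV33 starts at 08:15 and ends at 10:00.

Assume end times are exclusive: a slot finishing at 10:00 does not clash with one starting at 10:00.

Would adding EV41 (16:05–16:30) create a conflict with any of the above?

No — it doesn't clash with anything

EV33: ends 10:00 at or before EV41 starts 16:05 → clear.
EV34: ends 10:10 at or before EV41 starts 16:05 → clear.
EV35: ends 11:55 at or before EV41 starts 16:05 → clear.
EV37: ends 14:30 at or before EV41 starts 16:05 → clear.
EV39: starts 17:10 at or after EV41 ends 16:30 → clear.
EV38: starts 17:15 at or after EV41 ends 16:30 → clear.
EV36: starts 18:30 at or after EV41 ends 16:30 → clear.
EV40: starts 18:35 at or after EV41 ends 16:30 → clear.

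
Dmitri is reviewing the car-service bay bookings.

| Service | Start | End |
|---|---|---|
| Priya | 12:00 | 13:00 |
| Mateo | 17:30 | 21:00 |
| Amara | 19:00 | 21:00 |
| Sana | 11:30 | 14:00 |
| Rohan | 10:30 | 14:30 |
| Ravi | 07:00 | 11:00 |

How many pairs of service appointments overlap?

Sorted by start: Ravi, Rohan, Sana, Priya, Mateo, Amara.
Rohan starts before Ravi ends → Ravi and Rohan overlap.
Sana starts after Ravi ends, so nothing later overlaps Ravi either.
Sana starts before Rohan ends → Rohan and Sana overlap.
Priya starts before Rohan ends → Rohan and Priya overlap.
Mateo starts after Rohan ends, so nothing later overlaps Rohan either.
Priya starts before Sana ends → Sana and Priya overlap.
Mateo starts after Sana ends, so nothing later overlaps Sana either.
Mateo starts after Priya ends, so nothing later overlaps Priya either.
Amara starts before Mateo ends → Mateo and Amara overlap.
Overlapping pairs: Amara & Mateo, Priya & Rohan, Priya & Sana, Ravi & Rohan, Rohan & Sana — 5 in total.

5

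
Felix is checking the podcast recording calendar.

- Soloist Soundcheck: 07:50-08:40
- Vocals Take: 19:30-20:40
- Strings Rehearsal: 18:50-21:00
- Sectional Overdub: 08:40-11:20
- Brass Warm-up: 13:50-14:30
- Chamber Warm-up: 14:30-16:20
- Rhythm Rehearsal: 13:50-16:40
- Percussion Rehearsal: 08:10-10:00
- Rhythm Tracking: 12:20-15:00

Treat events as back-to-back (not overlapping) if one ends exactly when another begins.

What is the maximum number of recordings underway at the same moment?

3

Sort all start/end points and keep a running count:
07:50 start Soloist Soundcheck → 1
08:10 start Percussion Rehearsal → 2
08:40 end Soloist Soundcheck → 1
08:40 start Sectional Overdub → 2
10:00 end Percussion Rehearsal → 1
11:20 end Sectional Overdub → 0
12:20 start Rhythm Tracking → 1
13:50 start Brass Warm-up → 2
13:50 start Rhythm Rehearsal → 3
14:30 end Brass Warm-up → 2
14:30 start Chamber Warm-up → 3
15:00 end Rhythm Tracking → 2
16:20 end Chamber Warm-up → 1
16:40 end Rhythm Rehearsal → 0
18:50 start Strings Rehearsal → 1
19:30 start Vocals Take → 2
20:40 end Vocals Take → 1
21:00 end Strings Rehearsal → 0
Peak is 3, at 13:50 (Brass Warm-up, Rhythm Rehearsal, Rhythm Tracking).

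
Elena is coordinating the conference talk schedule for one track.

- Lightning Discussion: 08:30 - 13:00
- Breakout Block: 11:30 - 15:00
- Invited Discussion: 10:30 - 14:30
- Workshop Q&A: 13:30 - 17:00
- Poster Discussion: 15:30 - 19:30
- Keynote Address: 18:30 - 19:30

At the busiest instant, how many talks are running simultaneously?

3

Sort all start/end points and keep a running count:
08:30 start Lightning Discussion → 1
10:30 start Invited Discussion → 2
11:30 start Breakout Block → 3
13:00 end Lightning Discussion → 2
13:30 start Workshop Q&A → 3
14:30 end Invited Discussion → 2
15:00 end Breakout Block → 1
15:30 start Poster Discussion → 2
17:00 end Workshop Q&A → 1
18:30 start Keynote Address → 2
19:30 end Keynote Address → 1
19:30 end Poster Discussion → 0
Peak is 3, at 11:30 (Breakout Block, Invited Discussion, Lightning Discussion).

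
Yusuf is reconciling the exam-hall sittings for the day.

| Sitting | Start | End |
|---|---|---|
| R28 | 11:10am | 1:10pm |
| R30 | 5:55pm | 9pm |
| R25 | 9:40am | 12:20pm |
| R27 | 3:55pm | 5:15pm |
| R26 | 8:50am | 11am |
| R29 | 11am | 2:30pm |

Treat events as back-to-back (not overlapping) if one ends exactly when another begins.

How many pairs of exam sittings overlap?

Sorted by start: R26, R25, R29, R28, R27, R30.
R25 starts before R26 ends → R26 and R25 overlap.
R29 starts exactly when R26 ends (back-to-back, no overlap); R26 is clear from here.
R29 starts before R25 ends → R25 and R29 overlap.
R28 starts before R25 ends → R25 and R28 overlap.
R27 starts after R25 ends; R25 is clear from here.
R28 starts before R29 ends → R29 and R28 overlap.
R27 starts after R29 ends; R29 is clear from here.
R27 starts after R28 ends; R28 is clear from here.
R30 starts after R27 ends.
Overlapping pairs: R25 & R26, R25 & R28, R25 & R29, R28 & R29 — 4 in total.

4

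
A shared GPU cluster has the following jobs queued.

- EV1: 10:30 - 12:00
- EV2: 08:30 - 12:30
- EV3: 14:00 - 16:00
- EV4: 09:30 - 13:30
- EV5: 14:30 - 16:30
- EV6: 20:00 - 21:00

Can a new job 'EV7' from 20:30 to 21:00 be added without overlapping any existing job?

EV2: ends 12:30 at or before EV7 starts 20:30 → clear.
EV4: ends 13:30 at or before EV7 starts 20:30 → clear.
EV1: ends 12:00 at or before EV7 starts 20:30 → clear.
EV3: ends 16:00 at or before EV7 starts 20:30 → clear.
EV5: ends 16:30 at or before EV7 starts 20:30 → clear.
EV6: starts 20:00 before EV7 ends 21:00, and ends 21:00 after EV7 starts 20:30 → overlap.
EV7 overlaps EV6.

No — it overlaps EV6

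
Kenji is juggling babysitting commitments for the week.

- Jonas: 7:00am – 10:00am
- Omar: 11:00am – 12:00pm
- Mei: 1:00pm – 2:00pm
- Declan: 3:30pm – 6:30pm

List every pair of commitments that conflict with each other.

Check each pair: they overlap iff neither finishes before the other starts.
Sorted by start: Jonas, Omar, Mei, Declan.
Omar starts after Jonas ends, so nothing later overlaps Jonas either.
Mei starts after Omar ends, so nothing later overlaps Omar either.
Declan starts after Mei ends.

no overlapping pairs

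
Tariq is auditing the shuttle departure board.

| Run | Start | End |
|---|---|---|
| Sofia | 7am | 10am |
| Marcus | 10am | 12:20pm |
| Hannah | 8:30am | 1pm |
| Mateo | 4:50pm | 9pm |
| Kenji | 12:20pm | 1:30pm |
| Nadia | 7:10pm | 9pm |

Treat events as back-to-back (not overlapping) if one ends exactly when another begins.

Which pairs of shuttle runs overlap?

Sorted by start: Sofia, Hannah, Marcus, Kenji, Mateo, Nadia.
Hannah starts before Sofia ends → Sofia and Hannah overlap.
Marcus starts exactly when Sofia ends (back-to-back, no overlap); Sofia is clear from here.
Marcus starts before Hannah ends → Hannah and Marcus overlap.
Kenji starts before Hannah ends → Hannah and Kenji overlap.
Mateo starts after Hannah ends; Hannah is clear from here.
Kenji starts exactly when Marcus ends (back-to-back, no overlap); Marcus is clear from here.
Mateo starts after Kenji ends; Kenji is clear from here.
Nadia starts before Mateo ends → Mateo and Nadia overlap.

Hannah & Kenji, Hannah & Marcus, Hannah & Sofia, Mateo & Nadia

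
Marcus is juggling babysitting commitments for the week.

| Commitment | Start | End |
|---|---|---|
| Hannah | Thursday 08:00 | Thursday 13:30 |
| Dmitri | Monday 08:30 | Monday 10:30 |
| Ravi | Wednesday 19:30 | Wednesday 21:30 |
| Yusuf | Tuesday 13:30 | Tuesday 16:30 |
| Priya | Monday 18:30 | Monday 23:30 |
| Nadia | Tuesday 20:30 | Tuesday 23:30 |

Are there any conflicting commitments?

Sorted by start: Dmitri, Priya, Yusuf, Nadia, Ravi, Hannah.
Priya starts after Dmitri ends, so Dmitri has no further overlaps.
Yusuf starts after Priya ends, so Priya has no further overlaps.
Nadia starts after Yusuf ends, so Yusuf has no further overlaps.
Ravi starts after Nadia ends, so Nadia has no further overlaps.
Hannah starts after Ravi ends.
Every pair is clear; the schedule has no overlaps.

No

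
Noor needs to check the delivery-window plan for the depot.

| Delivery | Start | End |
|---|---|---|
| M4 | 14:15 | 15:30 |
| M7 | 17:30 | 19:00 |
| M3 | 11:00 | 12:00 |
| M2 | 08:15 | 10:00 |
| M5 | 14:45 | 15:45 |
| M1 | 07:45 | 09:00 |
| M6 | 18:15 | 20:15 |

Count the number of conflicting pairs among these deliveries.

3

Sorted by start: M1, M2, M3, M4, M5, M7, M6.
M2 starts before M1 ends → M1 and M2 overlap.
M3 starts after M1 ends — done with M1.
M3 starts after M2 ends — done with M2.
M4 starts after M3 ends — done with M3.
M5 starts before M4 ends → M4 and M5 overlap.
M7 starts after M4 ends — done with M4.
M7 starts after M5 ends — done with M5.
M6 starts before M7 ends → M7 and M6 overlap.
Overlapping pairs: M1 & M2, M4 & M5, M6 & M7 — 3 in total.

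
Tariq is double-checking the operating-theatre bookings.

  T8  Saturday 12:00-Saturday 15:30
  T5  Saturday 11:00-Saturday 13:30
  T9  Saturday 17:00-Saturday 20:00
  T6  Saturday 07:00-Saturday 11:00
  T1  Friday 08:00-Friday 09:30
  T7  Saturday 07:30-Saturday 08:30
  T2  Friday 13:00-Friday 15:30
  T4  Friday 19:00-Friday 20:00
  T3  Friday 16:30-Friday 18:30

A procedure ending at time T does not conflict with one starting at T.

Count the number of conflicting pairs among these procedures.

Sorted by start: T1, T2, T3, T4, T6, T7, T5, T8, T9.
T2 starts after T1 ends — done with T1.
T3 starts after T2 ends — done with T2.
T4 starts after T3 ends — done with T3.
T6 starts after T4 ends — done with T4.
T7 starts before T6 ends → T6 and T7 overlap.
T5 starts exactly when T6 ends (back-to-back, no overlap) — done with T6.
T5 starts after T7 ends — done with T7.
T8 starts before T5 ends → T5 and T8 overlap.
T9 starts after T5 ends.
T9 starts after T8 ends.
Overlapping pairs: T5 & T8, T6 & T7 — 2 in total.

2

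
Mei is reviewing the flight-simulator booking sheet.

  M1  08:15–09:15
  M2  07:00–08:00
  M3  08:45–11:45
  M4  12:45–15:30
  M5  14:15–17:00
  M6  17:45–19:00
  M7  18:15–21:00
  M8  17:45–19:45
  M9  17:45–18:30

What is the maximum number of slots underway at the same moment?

4

Sweep the timeline, counting +1 at each start and −1 at each end (ends before starts at a tie):
07:00 start M2 → 1
08:00 end M2 → 0
08:15 start M1 → 1
08:45 start M3 → 2
09:15 end M1 → 1
11:45 end M3 → 0
12:45 start M4 → 1
14:15 start M5 → 2
15:30 end M4 → 1
17:00 end M5 → 0
17:45 start M6 → 1
17:45 start M8 → 2
17:45 start M9 → 3
18:15 start M7 → 4
18:30 end M9 → 3
19:00 end M6 → 2
19:45 end M8 → 1
21:00 end M7 → 0
Peak is 4, at 18:15 (M6, M7, M8, M9).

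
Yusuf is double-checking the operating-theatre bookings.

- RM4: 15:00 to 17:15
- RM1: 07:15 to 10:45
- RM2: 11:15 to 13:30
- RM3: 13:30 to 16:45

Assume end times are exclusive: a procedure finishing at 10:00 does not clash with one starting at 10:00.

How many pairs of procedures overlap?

1

Sorted by start: RM1, RM2, RM3, RM4.
RM2 starts after RM1 ends — done with RM1.
RM3 starts exactly when RM2 ends (back-to-back, no overlap) — done with RM2.
RM4 starts before RM3 ends → RM3 and RM4 overlap.
Overlapping pairs: RM3 & RM4 — 1 in total.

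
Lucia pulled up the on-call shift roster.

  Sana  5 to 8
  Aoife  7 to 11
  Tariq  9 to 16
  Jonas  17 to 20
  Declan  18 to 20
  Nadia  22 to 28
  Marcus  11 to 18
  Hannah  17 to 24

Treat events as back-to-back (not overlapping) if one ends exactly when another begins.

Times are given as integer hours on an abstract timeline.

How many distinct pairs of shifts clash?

9

Two intervals overlap when each starts before the other ends.
Sorted by start: Sana, Aoife, Tariq, Marcus, Jonas, Hannah, Declan, Nadia.
Aoife starts before Sana ends → Sana and Aoife overlap.
Tariq starts after Sana ends; Sana is clear from here.
Tariq starts before Aoife ends → Aoife and Tariq overlap.
Marcus starts exactly when Aoife ends (back-to-back, no overlap); Aoife is clear from here.
Marcus starts before Tariq ends → Tariq and Marcus overlap.
Jonas starts after Tariq ends; Tariq is clear from here.
Jonas starts before Marcus ends → Marcus and Jonas overlap.
Hannah starts before Marcus ends → Marcus and Hannah overlap.
Declan starts exactly when Marcus ends (back-to-back, no overlap); Marcus is clear from here.
Hannah starts before Jonas ends → Jonas and Hannah overlap.
Declan starts before Jonas ends → Jonas and Declan overlap.
Nadia starts after Jonas ends.
Declan starts before Hannah ends → Hannah and Declan overlap.
Nadia starts before Hannah ends → Hannah and Nadia overlap.
Nadia starts after Declan ends.
Overlapping pairs: Aoife & Sana, Aoife & Tariq, Declan & Hannah, Declan & Jonas, Hannah & Jonas, Hannah & Marcus, Hannah & Nadia, Jonas & Marcus, Marcus & Tariq — 9 in total.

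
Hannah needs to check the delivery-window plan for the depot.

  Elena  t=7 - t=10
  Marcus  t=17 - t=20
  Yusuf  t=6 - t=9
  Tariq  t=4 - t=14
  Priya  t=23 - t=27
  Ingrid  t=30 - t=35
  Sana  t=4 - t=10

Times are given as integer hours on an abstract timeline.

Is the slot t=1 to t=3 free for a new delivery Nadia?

Sana: starts t=4 at or after Nadia ends t=3 → clear.
Tariq: starts t=4 at or after Nadia ends t=3 → clear.
Yusuf: starts t=6 at or after Nadia ends t=3 → clear.
Elena: starts t=7 at or after Nadia ends t=3 → clear.
Marcus: starts t=17 at or after Nadia ends t=3 → clear.
Priya: starts t=23 at or after Nadia ends t=3 → clear.
Ingrid: starts t=30 at or after Nadia ends t=3 → clear.

Yes — the slot is free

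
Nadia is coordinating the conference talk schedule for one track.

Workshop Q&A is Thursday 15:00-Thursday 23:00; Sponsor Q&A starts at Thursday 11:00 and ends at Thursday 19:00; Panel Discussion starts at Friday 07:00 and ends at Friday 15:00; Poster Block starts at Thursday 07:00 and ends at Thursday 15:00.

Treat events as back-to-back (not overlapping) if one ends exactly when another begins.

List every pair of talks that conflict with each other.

Sorted by start: Poster Block, Sponsor Q&A, Workshop Q&A, Panel Discussion.
Sponsor Q&A starts before Poster Block ends → Poster Block and Sponsor Q&A overlap.
Workshop Q&A starts exactly when Poster Block ends (back-to-back, no overlap), so Poster Block has no further overlaps.
Workshop Q&A starts before Sponsor Q&A ends → Sponsor Q&A and Workshop Q&A overlap.
Panel Discussion starts after Sponsor Q&A ends.
Panel Discussion starts after Workshop Q&A ends.

Poster Block & Sponsor Q&A, Sponsor Q&A & Workshop Q&A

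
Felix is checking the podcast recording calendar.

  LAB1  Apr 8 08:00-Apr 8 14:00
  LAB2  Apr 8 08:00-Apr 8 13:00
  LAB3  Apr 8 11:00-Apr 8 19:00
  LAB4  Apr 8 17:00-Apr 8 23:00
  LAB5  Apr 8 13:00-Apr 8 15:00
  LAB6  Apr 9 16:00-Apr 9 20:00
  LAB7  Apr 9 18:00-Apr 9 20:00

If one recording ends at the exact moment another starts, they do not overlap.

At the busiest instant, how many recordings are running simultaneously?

Sweep the timeline, counting +1 at each start and −1 at each end (ends before starts at a tie):
Apr 8 08:00 start LAB1 → 1
Apr 8 08:00 start LAB2 → 2
Apr 8 11:00 start LAB3 → 3
Apr 8 13:00 end LAB2 → 2
Apr 8 13:00 start LAB5 → 3
Apr 8 14:00 end LAB1 → 2
Apr 8 15:00 end LAB5 → 1
Apr 8 17:00 start LAB4 → 2
Apr 8 19:00 end LAB3 → 1
Apr 8 23:00 end LAB4 → 0
Apr 9 16:00 start LAB6 → 1
Apr 9 18:00 start LAB7 → 2
Apr 9 20:00 end LAB6 → 1
Apr 9 20:00 end LAB7 → 0
Peak is 3, at Apr 8 11:00 (LAB1, LAB2, LAB3).

3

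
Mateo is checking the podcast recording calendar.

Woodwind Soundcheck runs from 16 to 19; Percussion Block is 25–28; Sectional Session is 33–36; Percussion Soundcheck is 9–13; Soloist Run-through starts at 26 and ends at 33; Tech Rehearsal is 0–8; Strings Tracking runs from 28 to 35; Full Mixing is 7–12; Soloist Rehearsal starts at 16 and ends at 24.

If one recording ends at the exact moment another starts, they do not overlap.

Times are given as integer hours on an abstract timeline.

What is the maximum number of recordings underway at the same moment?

2

Sweep the timeline, counting +1 at each start and −1 at each end (ends before starts at a tie):
0 start Tech Rehearsal → 1
7 start Full Mixing → 2
8 end Tech Rehearsal → 1
9 start Percussion Soundcheck → 2
12 end Full Mixing → 1
13 end Percussion Soundcheck → 0
16 start Soloist Rehearsal → 1
16 start Woodwind Soundcheck → 2
19 end Woodwind Soundcheck → 1
24 end Soloist Rehearsal → 0
25 start Percussion Block → 1
26 start Soloist Run-through → 2
28 end Percussion Block → 1
28 start Strings Tracking → 2
33 end Soloist Run-through → 1
33 start Sectional Session → 2
35 end Strings Tracking → 1
36 end Sectional Session → 0
Peak is 2, at 7 (Full Mixing, Tech Rehearsal).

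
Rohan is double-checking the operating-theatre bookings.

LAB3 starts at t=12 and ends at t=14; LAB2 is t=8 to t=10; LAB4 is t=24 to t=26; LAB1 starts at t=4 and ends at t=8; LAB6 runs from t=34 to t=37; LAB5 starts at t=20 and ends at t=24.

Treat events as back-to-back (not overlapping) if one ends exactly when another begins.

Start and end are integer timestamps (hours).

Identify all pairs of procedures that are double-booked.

no overlapping pairs

Check each pair: they overlap iff neither finishes before the other starts.
Sorted by start: LAB1, LAB2, LAB3, LAB5, LAB4, LAB6.
LAB2 starts exactly when LAB1 ends (back-to-back, no overlap); LAB1 is clear from here.
LAB3 starts after LAB2 ends; LAB2 is clear from here.
LAB5 starts after LAB3 ends; LAB3 is clear from here.
LAB4 starts exactly when LAB5 ends (back-to-back, no overlap); LAB5 is clear from here.
LAB6 starts after LAB4 ends.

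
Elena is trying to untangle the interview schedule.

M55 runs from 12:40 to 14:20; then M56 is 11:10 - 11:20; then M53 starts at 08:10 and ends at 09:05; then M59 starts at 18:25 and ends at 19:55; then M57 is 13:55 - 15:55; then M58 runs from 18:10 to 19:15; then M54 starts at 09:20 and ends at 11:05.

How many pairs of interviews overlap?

Sorted by start: M53, M54, M56, M55, M57, M58, M59.
M54 starts after M53 ends — done with M53.
M56 starts after M54 ends — done with M54.
M55 starts after M56 ends — done with M56.
M57 starts before M55 ends → M55 and M57 overlap.
M58 starts after M55 ends — done with M55.
M58 starts after M57 ends — done with M57.
M59 starts before M58 ends → M58 and M59 overlap.
Overlapping pairs: M55 & M57, M58 & M59 — 2 in total.

2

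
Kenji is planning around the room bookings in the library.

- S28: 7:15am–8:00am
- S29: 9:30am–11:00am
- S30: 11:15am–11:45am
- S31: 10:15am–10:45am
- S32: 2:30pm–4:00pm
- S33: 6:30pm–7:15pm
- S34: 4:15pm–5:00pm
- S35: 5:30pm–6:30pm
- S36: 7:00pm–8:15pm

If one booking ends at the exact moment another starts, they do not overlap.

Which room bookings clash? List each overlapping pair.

S29 & S31, S33 & S36

Check each pair: they overlap iff neither finishes before the other starts.
Sorted by start: S28, S29, S31, S30, S32, S34, S35, S33, S36.
S29 starts after S28 ends; S28 is clear from here.
S31 starts before S29 ends → S29 and S31 overlap.
S30 starts after S29 ends; S29 is clear from here.
S30 starts after S31 ends; S31 is clear from here.
S32 starts after S30 ends; S30 is clear from here.
S34 starts after S32 ends; S32 is clear from here.
S35 starts after S34 ends; S34 is clear from here.
S33 starts exactly when S35 ends (back-to-back, no overlap); S35 is clear from here.
S36 starts before S33 ends → S33 and S36 overlap.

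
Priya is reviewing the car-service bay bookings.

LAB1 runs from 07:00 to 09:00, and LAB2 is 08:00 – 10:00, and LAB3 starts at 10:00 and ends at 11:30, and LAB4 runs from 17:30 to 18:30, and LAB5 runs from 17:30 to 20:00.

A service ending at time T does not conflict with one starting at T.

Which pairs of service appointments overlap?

Check each pair: they overlap iff neither finishes before the other starts.
Sorted by start: LAB1, LAB2, LAB3, LAB4, LAB5.
LAB2 starts before LAB1 ends → LAB1 and LAB2 overlap.
LAB3 starts after LAB1 ends, so nothing later overlaps LAB1 either.
LAB3 starts exactly when LAB2 ends (back-to-back, no overlap), so nothing later overlaps LAB2 either.
LAB4 starts after LAB3 ends, so nothing later overlaps LAB3 either.
LAB5 starts before LAB4 ends → LAB4 and LAB5 overlap.

LAB1 & LAB2, LAB4 & LAB5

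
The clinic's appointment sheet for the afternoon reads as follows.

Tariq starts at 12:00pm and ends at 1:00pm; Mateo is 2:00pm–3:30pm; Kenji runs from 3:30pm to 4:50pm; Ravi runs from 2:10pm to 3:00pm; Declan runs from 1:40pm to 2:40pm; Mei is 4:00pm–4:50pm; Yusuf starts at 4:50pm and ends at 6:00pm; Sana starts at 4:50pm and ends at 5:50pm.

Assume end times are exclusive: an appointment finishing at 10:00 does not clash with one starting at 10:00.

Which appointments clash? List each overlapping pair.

Declan & Mateo, Declan & Ravi, Kenji & Mei, Mateo & Ravi, Sana & Yusuf

Sorted by start: Tariq, Declan, Mateo, Ravi, Kenji, Mei, Yusuf, Sana.
Declan starts after Tariq ends; Tariq is clear from here.
Mateo starts before Declan ends → Declan and Mateo overlap.
Ravi starts before Declan ends → Declan and Ravi overlap.
Kenji starts after Declan ends; Declan is clear from here.
Ravi starts before Mateo ends → Mateo and Ravi overlap.
Kenji starts exactly when Mateo ends (back-to-back, no overlap); Mateo is clear from here.
Kenji starts after Ravi ends; Ravi is clear from here.
Mei starts before Kenji ends → Kenji and Mei overlap.
Yusuf starts exactly when Kenji ends (back-to-back, no overlap); Kenji is clear from here.
Yusuf starts exactly when Mei ends (back-to-back, no overlap); Mei is clear from here.
Sana starts before Yusuf ends → Yusuf and Sana overlap.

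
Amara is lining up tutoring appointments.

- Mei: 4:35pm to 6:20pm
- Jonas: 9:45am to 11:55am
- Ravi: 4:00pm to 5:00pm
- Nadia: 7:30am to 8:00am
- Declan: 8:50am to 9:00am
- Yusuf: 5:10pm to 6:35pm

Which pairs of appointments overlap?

Mei & Ravi, Mei & Yusuf

Sorted by start: Nadia, Declan, Jonas, Ravi, Mei, Yusuf.
Declan starts after Nadia ends, so nothing later overlaps Nadia either.
Jonas starts after Declan ends, so nothing later overlaps Declan either.
Ravi starts after Jonas ends, so nothing later overlaps Jonas either.
Mei starts before Ravi ends → Ravi and Mei overlap.
Yusuf starts after Ravi ends.
Yusuf starts before Mei ends → Mei and Yusuf overlap.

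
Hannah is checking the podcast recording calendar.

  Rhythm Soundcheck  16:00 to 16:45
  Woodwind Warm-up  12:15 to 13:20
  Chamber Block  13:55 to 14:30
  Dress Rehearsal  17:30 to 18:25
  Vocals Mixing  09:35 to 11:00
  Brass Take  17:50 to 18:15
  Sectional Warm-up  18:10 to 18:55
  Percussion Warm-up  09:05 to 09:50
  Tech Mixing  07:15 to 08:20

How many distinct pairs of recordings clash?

Sorted by start: Tech Mixing, Percussion Warm-up, Vocals Mixing, Woodwind Warm-up, Chamber Block, Rhythm Soundcheck, Dress Rehearsal, Brass Take, Sectional Warm-up.
Percussion Warm-up starts after Tech Mixing ends, so Tech Mixing has no further overlaps.
Vocals Mixing starts before Percussion Warm-up ends → Percussion Warm-up and Vocals Mixing overlap.
Woodwind Warm-up starts after Percussion Warm-up ends, so Percussion Warm-up has no further overlaps.
Woodwind Warm-up starts after Vocals Mixing ends, so Vocals Mixing has no further overlaps.
Chamber Block starts after Woodwind Warm-up ends, so Woodwind Warm-up has no further overlaps.
Rhythm Soundcheck starts after Chamber Block ends, so Chamber Block has no further overlaps.
Dress Rehearsal starts after Rhythm Soundcheck ends, so Rhythm Soundcheck has no further overlaps.
Brass Take starts before Dress Rehearsal ends → Dress Rehearsal and Brass Take overlap.
Sectional Warm-up starts before Dress Rehearsal ends → Dress Rehearsal and Sectional Warm-up overlap.
Sectional Warm-up starts before Brass Take ends → Brass Take and Sectional Warm-up overlap.
Overlapping pairs: Brass Take & Dress Rehearsal, Brass Take & Sectional Warm-up, Dress Rehearsal & Sectional Warm-up, Percussion Warm-up & Vocals Mixing — 4 in total.

4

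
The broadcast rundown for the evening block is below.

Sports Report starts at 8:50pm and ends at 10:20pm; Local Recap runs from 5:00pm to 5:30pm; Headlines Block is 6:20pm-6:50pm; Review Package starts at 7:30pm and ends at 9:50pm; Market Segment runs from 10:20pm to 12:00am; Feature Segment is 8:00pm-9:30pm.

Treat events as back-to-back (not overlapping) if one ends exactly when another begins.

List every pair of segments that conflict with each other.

Sorted by start: Local Recap, Headlines Block, Review Package, Feature Segment, Sports Report, Market Segment.
Headlines Block starts after Local Recap ends, so Local Recap has no further overlaps.
Review Package starts after Headlines Block ends, so Headlines Block has no further overlaps.
Feature Segment starts before Review Package ends → Review Package and Feature Segment overlap.
Sports Report starts before Review Package ends → Review Package and Sports Report overlap.
Market Segment starts after Review Package ends.
Sports Report starts before Feature Segment ends → Feature Segment and Sports Report overlap.
Market Segment starts after Feature Segment ends.
Market Segment starts exactly when Sports Report ends (back-to-back, no overlap).

Feature Segment & Review Package, Feature Segment & Sports Report, Review Package & Sports Report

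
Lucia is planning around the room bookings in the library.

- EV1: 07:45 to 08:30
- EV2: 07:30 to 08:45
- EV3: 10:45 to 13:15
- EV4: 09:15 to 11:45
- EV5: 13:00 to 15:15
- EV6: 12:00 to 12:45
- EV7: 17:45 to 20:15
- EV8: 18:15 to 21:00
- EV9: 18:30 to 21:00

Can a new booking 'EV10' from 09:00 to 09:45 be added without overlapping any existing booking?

EV2: ends 08:45 at or before EV10 starts 09:00 → clear.
EV1: ends 08:30 at or before EV10 starts 09:00 → clear.
EV4: starts 09:15 before EV10 ends 09:45, and ends 11:45 after EV10 starts 09:00 → overlap.
EV3: starts 10:45 at or after EV10 ends 09:45 → clear.
EV6: starts 12:00 at or after EV10 ends 09:45 → clear.
EV5: starts 13:00 at or after EV10 ends 09:45 → clear.
EV7: starts 17:45 at or after EV10 ends 09:45 → clear.
EV8: starts 18:15 at or after EV10 ends 09:45 → clear.
EV9: starts 18:30 at or after EV10 ends 09:45 → clear.
EV10 overlaps EV4.

No — it overlaps EV4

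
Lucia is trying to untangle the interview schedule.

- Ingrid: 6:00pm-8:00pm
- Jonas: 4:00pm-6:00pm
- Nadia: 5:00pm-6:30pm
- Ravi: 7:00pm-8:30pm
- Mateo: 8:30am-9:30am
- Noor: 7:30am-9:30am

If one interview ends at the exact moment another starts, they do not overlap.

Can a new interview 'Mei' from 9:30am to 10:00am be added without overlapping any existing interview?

Noor: ends 9:30am at or before Mei starts 9:30am → clear.
Mateo: ends 9:30am at or before Mei starts 9:30am → clear.
Jonas: starts 4:00pm at or after Mei ends 10:00am → clear.
Nadia: starts 5:00pm at or after Mei ends 10:00am → clear.
Ingrid: starts 6:00pm at or after Mei ends 10:00am → clear.
Ravi: starts 7:00pm at or after Mei ends 10:00am → clear.

Yes — the slot is free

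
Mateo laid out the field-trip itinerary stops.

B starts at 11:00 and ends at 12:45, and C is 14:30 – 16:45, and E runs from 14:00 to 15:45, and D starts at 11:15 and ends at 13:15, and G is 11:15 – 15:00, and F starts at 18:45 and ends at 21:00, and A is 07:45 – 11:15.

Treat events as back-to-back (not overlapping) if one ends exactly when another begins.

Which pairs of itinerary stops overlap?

Check each pair: they overlap iff neither finishes before the other starts.
Sorted by start: A, B, D, G, E, C, F.
B starts before A ends → A and B overlap.
D starts exactly when A ends (back-to-back, no overlap), so A has no further overlaps.
D starts before B ends → B and D overlap.
G starts before B ends → B and G overlap.
E starts after B ends, so B has no further overlaps.
G starts before D ends → D and G overlap.
E starts after D ends, so D has no further overlaps.
E starts before G ends → G and E overlap.
C starts before G ends → G and C overlap.
F starts after G ends.
C starts before E ends → E and C overlap.
F starts after E ends.
F starts after C ends.

A & B, B & D, B & G, C & E, C & G, D & G, E & G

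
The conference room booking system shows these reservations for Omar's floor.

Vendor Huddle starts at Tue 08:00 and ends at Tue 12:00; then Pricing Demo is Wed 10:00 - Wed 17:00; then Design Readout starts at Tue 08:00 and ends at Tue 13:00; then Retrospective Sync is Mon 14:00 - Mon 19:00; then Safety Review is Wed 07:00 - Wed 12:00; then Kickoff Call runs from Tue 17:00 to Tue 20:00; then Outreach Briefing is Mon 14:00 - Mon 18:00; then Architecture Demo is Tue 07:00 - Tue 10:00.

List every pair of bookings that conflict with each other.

Sorted by start: Outreach Briefing, Retrospective Sync, Architecture Demo, Vendor Huddle, Design Readout, Kickoff Call, Safety Review, Pricing Demo.
Retrospective Sync starts before Outreach Briefing ends → Outreach Briefing and Retrospective Sync overlap.
Architecture Demo starts after Outreach Briefing ends — done with Outreach Briefing.
Architecture Demo starts after Retrospective Sync ends — done with Retrospective Sync.
Vendor Huddle starts before Architecture Demo ends → Architecture Demo and Vendor Huddle overlap.
Design Readout starts before Architecture Demo ends → Architecture Demo and Design Readout overlap.
Kickoff Call starts after Architecture Demo ends — done with Architecture Demo.
Design Readout starts before Vendor Huddle ends → Vendor Huddle and Design Readout overlap.
Kickoff Call starts after Vendor Huddle ends — done with Vendor Huddle.
Kickoff Call starts after Design Readout ends — done with Design Readout.
Safety Review starts after Kickoff Call ends — done with Kickoff Call.
Pricing Demo starts before Safety Review ends → Safety Review and Pricing Demo overlap.

Architecture Demo & Design Readout, Architecture Demo & Vendor Huddle, Design Readout & Vendor Huddle, Outreach Briefing & Retrospective Sync, Pricing Demo & Safety Review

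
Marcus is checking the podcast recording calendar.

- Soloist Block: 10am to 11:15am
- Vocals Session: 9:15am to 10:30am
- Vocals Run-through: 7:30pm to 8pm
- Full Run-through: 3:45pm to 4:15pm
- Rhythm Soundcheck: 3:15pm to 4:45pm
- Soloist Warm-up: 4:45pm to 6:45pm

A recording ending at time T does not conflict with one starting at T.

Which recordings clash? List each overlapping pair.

Sorted by start: Vocals Session, Soloist Block, Rhythm Soundcheck, Full Run-through, Soloist Warm-up, Vocals Run-through.
Soloist Block starts before Vocals Session ends → Vocals Session and Soloist Block overlap.
Rhythm Soundcheck starts after Vocals Session ends, so Vocals Session has no further overlaps.
Rhythm Soundcheck starts after Soloist Block ends, so Soloist Block has no further overlaps.
Full Run-through starts before Rhythm Soundcheck ends → Rhythm Soundcheck and Full Run-through overlap.
Soloist Warm-up starts exactly when Rhythm Soundcheck ends (back-to-back, no overlap), so Rhythm Soundcheck has no further overlaps.
Soloist Warm-up starts after Full Run-through ends, so Full Run-through has no further overlaps.
Vocals Run-through starts after Soloist Warm-up ends.

Full Run-through & Rhythm Soundcheck, Soloist Block & Vocals Session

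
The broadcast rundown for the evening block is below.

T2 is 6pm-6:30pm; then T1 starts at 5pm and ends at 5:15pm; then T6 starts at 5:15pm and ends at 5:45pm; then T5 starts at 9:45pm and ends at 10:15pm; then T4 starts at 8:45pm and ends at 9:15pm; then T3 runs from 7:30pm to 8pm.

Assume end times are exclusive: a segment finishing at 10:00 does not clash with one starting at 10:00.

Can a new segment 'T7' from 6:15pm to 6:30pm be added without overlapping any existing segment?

T1: ends 5:15pm at or before T7 starts 6:15pm → clear.
T6: ends 5:45pm at or before T7 starts 6:15pm → clear.
T2: starts 6pm before T7 ends 6:30pm, and ends 6:30pm after T7 starts 6:15pm → overlap.
T3: starts 7:30pm at or after T7 ends 6:30pm → clear.
T4: starts 8:45pm at or after T7 ends 6:30pm → clear.
T5: starts 9:45pm at or after T7 ends 6:30pm → clear.
T7 overlaps T2.

No — it overlaps T2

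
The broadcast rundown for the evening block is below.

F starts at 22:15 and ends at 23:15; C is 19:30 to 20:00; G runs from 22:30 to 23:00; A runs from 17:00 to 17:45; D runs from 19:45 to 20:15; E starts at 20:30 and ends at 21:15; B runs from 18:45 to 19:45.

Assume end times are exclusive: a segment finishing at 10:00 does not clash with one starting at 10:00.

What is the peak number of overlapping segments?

Walk through starts and ends in time order (an end at T is processed before a start at T):
17:00 start A → 1
17:45 end A → 0
18:45 start B → 1
19:30 start C → 2
19:45 end B → 1
19:45 start D → 2
20:00 end C → 1
20:15 end D → 0
20:30 start E → 1
21:15 end E → 0
22:15 start F → 1
22:30 start G → 2
23:00 end G → 1
23:15 end F → 0
Peak is 2, at 19:30 (B, C).

2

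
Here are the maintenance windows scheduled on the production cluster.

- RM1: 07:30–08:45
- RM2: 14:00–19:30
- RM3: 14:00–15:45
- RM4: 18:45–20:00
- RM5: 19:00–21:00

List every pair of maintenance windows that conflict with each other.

RM2 & RM3, RM2 & RM4, RM2 & RM5, RM4 & RM5

Check each pair: they overlap iff neither finishes before the other starts.
Sorted by start: RM1, RM2, RM3, RM4, RM5.
RM2 starts after RM1 ends; RM1 is clear from here.
RM3 starts before RM2 ends → RM2 and RM3 overlap.
RM4 starts before RM2 ends → RM2 and RM4 overlap.
RM5 starts before RM2 ends → RM2 and RM5 overlap.
RM4 starts after RM3 ends; RM3 is clear from here.
RM5 starts before RM4 ends → RM4 and RM5 overlap.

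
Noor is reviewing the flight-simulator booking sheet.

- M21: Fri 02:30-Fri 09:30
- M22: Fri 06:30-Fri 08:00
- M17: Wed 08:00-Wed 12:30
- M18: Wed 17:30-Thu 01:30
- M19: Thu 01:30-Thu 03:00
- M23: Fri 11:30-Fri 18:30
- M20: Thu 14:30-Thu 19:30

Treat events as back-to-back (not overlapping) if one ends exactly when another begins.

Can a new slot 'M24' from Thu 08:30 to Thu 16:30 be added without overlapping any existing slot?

M17: ends Wed 12:30 at or before M24 starts Thu 08:30 → clear.
M18: ends Thu 01:30 at or before M24 starts Thu 08:30 → clear.
M19: ends Thu 03:00 at or before M24 starts Thu 08:30 → clear.
M20: starts Thu 14:30 before M24 ends Thu 16:30, and ends Thu 19:30 after M24 starts Thu 08:30 → overlap.
M21: starts Fri 02:30 at or after M24 ends Thu 16:30 → clear.
M22: starts Fri 06:30 at or after M24 ends Thu 16:30 → clear.
M23: starts Fri 11:30 at or after M24 ends Thu 16:30 → clear.
M24 overlaps M20.

No — it overlaps M20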